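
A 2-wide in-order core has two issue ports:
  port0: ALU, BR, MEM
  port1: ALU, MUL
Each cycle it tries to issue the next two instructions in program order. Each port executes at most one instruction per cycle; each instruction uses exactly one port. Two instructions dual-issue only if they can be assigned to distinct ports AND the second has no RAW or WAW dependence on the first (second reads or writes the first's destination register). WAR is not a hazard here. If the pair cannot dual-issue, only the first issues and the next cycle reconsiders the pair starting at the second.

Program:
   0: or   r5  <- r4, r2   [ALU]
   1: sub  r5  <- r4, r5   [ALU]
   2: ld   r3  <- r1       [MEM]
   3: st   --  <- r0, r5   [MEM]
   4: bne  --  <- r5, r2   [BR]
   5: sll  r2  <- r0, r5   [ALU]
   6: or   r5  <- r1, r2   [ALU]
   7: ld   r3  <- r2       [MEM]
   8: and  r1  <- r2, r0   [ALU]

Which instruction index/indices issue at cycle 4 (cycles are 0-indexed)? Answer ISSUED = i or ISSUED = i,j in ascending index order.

ISSUED = 6,7

[0] i0  or  -- RAW+WAW r5
[1] i1&i2  sub/ld  -- pair
[2] i3  st  -- no-port MEM/BR
[3] i4&i5  bne/sll  -- pair
[4] i6&i7  or/ld  -- pair
[5] i8  and  -- tail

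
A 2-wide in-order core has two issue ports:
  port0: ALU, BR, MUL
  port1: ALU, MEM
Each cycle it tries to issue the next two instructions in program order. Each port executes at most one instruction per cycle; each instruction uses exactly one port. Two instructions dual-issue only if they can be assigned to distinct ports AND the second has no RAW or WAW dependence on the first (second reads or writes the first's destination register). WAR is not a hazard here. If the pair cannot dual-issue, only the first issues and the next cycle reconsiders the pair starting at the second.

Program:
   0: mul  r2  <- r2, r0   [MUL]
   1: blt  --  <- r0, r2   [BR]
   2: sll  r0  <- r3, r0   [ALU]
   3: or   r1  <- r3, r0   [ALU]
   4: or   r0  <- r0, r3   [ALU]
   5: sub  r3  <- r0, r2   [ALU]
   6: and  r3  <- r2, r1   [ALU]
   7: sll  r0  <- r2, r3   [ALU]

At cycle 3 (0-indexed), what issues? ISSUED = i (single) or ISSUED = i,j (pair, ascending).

c0: i0 mul  no-port MUL/BR
c1: i1+i2 blt+sll  pair
c2: i3+i4 or+or  pair
c3: i5 sub  WAW r3
c4: i6 and  RAW r3
c5: i7 sll  tail

ISSUED = 5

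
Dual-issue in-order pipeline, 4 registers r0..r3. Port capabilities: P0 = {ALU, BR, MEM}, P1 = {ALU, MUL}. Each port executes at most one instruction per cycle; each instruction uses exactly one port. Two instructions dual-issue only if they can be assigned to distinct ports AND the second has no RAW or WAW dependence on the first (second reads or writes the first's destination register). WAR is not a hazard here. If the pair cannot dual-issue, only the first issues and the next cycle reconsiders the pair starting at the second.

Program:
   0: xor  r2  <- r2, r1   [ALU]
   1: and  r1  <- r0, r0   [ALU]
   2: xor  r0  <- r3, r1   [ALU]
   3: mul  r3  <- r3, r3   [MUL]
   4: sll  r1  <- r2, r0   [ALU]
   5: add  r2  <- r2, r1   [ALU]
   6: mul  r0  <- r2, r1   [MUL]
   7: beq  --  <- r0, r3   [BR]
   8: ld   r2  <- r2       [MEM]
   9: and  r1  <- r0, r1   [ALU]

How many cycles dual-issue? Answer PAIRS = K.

PAIRS = 3

0. xor.ALU;and.ALU @i0/i1  | pair
1. xor.ALU;mul.MUL @i2/i3  | pair
2. sll.ALU @i4  | RAW r1
3. add.ALU @i5  | RAW r2
4. mul.MUL @i6  | RAW r0
5. beq.BR @i7  | no-port BR/MEM
6. ld.MEM;and.ALU @i8/i9  | pair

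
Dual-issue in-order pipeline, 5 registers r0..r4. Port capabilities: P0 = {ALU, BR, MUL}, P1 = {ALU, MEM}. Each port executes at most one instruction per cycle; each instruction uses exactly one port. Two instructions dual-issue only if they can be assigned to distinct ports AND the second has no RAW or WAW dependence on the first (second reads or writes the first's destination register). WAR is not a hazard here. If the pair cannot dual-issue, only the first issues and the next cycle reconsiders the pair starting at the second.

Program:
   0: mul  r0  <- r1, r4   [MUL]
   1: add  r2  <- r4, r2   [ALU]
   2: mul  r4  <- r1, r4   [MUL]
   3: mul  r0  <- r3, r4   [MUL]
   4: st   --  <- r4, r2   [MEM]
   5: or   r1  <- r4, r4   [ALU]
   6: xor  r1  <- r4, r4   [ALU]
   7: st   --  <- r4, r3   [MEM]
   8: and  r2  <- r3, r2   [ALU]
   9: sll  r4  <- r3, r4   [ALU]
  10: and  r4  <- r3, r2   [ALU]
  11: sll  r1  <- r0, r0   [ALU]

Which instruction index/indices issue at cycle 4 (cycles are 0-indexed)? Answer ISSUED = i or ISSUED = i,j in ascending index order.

ISSUED = 6,7

c0: i0+i1 mul.MUL+add.ALU  pair
c1: i2 mul.MUL  no-port MUL/MUL
c2: i3+i4 mul.MUL+st.MEM  pair
c3: i5 or.ALU  WAW r1
c4: i6+i7 xor.ALU+st.MEM  pair
c5: i8+i9 and.ALU+sll.ALU  pair
c6: i10+i11 and.ALU+sll.ALU  pair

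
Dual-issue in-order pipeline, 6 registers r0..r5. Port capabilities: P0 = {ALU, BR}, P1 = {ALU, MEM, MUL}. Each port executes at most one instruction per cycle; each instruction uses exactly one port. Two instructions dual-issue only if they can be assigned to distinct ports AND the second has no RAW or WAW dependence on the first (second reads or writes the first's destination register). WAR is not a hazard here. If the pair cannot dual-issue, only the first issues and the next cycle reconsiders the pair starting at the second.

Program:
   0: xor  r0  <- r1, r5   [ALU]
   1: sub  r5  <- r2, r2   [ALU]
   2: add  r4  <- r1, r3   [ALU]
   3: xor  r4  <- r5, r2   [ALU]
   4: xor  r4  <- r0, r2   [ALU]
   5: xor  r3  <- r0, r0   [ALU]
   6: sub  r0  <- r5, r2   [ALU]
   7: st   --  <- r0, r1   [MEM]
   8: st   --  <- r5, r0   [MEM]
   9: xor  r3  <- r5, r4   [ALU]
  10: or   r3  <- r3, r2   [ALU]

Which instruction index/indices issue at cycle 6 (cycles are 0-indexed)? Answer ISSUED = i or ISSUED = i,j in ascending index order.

ISSUED = 8,9

0. xor.ALU+sub.ALU @i0/i1  | 2-wide
1. add.ALU @i2  | WAW r4
2. xor.ALU @i3  | WAW r4
3. xor.ALU+xor.ALU @i4/i5  | 2-wide
4. sub.ALU @i6  | RAW r0
5. st.MEM @i7  | no-port MEM/MEM
6. st.MEM+xor.ALU @i8/i9  | 2-wide
7. or.ALU @i10  | tail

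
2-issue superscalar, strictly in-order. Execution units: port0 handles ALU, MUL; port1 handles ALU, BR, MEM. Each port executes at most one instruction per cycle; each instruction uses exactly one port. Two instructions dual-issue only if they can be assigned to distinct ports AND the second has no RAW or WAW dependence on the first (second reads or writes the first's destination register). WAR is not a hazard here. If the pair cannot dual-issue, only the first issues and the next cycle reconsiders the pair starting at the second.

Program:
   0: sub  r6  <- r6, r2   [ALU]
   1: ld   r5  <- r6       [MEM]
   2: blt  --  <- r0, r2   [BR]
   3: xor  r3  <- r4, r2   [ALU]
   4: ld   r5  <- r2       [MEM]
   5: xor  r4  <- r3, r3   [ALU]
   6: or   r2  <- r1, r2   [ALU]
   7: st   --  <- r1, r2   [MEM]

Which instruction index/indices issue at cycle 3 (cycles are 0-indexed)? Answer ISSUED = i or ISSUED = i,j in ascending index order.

ISSUED = 4,5

  cy0 -> i0 (sub) RAW r6
  cy1 -> i1 (ld) no-port MEM/BR
  cy2 -> i2/i3 (blt+xor) dual
  cy3 -> i4/i5 (ld+xor) dual
  cy4 -> i6 (or) RAW r2
  cy5 -> i7 (st) tail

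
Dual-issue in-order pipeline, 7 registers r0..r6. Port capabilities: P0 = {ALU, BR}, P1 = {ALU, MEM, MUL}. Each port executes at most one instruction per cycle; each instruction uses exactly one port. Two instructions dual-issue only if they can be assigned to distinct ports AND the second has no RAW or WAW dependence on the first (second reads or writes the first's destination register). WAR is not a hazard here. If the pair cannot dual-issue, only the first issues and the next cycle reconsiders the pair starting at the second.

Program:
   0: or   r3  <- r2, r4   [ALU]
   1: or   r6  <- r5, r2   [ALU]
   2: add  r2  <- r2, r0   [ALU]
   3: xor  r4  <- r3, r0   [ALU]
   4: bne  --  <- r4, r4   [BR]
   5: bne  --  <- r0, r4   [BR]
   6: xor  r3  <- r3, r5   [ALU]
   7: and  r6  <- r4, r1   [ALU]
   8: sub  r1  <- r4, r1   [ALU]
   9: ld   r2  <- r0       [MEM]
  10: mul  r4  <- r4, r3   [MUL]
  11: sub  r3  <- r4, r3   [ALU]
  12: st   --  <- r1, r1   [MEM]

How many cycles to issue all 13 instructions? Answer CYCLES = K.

c0: i0&i1 or.ALU+or.ALU  2-wide
c1: i2&i3 add.ALU+xor.ALU  2-wide
c2: i4 bne.BR  no-port BR/BR
c3: i5&i6 bne.BR+xor.ALU  2-wide
c4: i7&i8 and.ALU+sub.ALU  2-wide
c5: i9 ld.MEM  no-port MEM/MUL
c6: i10 mul.MUL  RAW r4
c7: i11&i12 sub.ALU+st.MEM  2-wide

CYCLES = 8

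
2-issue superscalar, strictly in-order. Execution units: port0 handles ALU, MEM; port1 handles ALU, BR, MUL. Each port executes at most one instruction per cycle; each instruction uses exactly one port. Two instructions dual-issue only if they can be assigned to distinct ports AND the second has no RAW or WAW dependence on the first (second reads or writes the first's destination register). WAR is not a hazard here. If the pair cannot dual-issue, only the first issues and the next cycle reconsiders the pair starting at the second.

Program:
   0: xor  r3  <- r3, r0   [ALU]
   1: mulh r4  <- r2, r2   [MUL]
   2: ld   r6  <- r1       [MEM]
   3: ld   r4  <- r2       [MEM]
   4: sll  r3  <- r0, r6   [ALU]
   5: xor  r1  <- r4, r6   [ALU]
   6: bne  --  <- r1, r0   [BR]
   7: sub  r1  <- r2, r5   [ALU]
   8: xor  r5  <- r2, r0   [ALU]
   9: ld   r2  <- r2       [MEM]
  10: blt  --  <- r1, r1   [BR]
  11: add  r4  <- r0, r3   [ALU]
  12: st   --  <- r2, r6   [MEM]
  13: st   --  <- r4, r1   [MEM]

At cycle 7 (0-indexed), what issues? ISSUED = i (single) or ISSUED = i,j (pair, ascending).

  cy0 -> i0/i1 (xor.ALU+mulh.MUL) pair
  cy1 -> i2 (ld.MEM) no-port MEM/MEM
  cy2 -> i3/i4 (ld.MEM+sll.ALU) pair
  cy3 -> i5 (xor.ALU) RAW r1
  cy4 -> i6/i7 (bne.BR+sub.ALU) pair
  cy5 -> i8/i9 (xor.ALU+ld.MEM) pair
  cy6 -> i10/i11 (blt.BR+add.ALU) pair
  cy7 -> i12 (st.MEM) no-port MEM/MEM
  cy8 -> i13 (st.MEM) tail

ISSUED = 12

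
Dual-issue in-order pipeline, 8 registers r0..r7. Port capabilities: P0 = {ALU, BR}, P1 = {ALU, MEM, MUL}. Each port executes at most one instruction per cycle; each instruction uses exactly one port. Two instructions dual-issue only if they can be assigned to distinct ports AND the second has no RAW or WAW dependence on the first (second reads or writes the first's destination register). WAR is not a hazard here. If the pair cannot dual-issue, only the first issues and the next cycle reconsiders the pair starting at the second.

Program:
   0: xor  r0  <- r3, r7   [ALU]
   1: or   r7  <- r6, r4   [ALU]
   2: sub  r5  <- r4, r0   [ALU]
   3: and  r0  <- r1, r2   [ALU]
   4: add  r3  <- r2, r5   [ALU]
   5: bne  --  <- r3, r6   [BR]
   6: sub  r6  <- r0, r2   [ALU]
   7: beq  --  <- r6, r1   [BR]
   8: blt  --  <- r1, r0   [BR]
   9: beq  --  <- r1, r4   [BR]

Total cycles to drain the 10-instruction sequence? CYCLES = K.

CYCLES = 7

#0 head=0: xor.ALU;or.ALU i0+i1 2-wide
#1 head=2: sub.ALU;and.ALU i2+i3 2-wide
#2 head=4: add.ALU i4 RAW r3
#3 head=5: bne.BR;sub.ALU i5+i6 2-wide
#4 head=7: beq.BR i7 no-port BR/BR
#5 head=8: blt.BR i8 no-port BR/BR
#6 head=9: beq.BR i9 tail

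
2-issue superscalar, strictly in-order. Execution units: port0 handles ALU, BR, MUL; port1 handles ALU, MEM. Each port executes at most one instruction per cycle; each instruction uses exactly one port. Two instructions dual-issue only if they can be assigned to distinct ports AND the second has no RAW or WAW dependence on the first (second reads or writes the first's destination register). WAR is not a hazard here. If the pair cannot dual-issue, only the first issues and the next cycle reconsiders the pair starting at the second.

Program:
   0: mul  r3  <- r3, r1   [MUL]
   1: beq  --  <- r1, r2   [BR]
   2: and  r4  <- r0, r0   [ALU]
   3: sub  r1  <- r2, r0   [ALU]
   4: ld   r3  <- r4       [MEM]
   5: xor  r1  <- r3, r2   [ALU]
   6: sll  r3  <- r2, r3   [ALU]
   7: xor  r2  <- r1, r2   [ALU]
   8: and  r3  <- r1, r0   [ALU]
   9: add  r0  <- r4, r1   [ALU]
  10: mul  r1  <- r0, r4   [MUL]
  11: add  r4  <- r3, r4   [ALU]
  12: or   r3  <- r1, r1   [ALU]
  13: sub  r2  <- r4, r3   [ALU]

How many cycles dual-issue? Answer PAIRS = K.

PAIRS = 5

0. mul.MUL @i0  | no-port MUL/BR
1. beq.BR+and.ALU @i1+i2  | 2-wide
2. sub.ALU+ld.MEM @i3+i4  | 2-wide
3. xor.ALU+sll.ALU @i5+i6  | 2-wide
4. xor.ALU+and.ALU @i7+i8  | 2-wide
5. add.ALU @i9  | RAW r0
6. mul.MUL+add.ALU @i10+i11  | 2-wide
7. or.ALU @i12  | RAW r3
8. sub.ALU @i13  | tail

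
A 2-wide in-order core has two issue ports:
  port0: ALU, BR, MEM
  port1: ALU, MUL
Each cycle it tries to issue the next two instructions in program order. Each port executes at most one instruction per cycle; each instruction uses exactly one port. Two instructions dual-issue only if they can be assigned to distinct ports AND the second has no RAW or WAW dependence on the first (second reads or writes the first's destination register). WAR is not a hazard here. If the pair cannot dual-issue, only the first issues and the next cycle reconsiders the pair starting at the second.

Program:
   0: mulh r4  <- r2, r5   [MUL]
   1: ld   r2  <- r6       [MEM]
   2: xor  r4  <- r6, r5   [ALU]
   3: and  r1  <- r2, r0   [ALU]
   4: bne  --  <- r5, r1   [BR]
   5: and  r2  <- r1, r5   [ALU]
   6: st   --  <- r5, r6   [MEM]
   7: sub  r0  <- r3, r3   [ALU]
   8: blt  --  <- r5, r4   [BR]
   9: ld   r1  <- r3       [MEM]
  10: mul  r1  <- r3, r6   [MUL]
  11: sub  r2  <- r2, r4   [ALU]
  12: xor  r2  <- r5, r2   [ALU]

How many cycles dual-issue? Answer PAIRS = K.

0. mulh+ld @i0/i1  | 2-wide
1. xor+and @i2/i3  | 2-wide
2. bne+and @i4/i5  | 2-wide
3. st+sub @i6/i7  | 2-wide
4. blt @i8  | no-port BR/MEM
5. ld @i9  | WAW r1
6. mul+sub @i10/i11  | 2-wide
7. xor @i12  | tail

PAIRS = 5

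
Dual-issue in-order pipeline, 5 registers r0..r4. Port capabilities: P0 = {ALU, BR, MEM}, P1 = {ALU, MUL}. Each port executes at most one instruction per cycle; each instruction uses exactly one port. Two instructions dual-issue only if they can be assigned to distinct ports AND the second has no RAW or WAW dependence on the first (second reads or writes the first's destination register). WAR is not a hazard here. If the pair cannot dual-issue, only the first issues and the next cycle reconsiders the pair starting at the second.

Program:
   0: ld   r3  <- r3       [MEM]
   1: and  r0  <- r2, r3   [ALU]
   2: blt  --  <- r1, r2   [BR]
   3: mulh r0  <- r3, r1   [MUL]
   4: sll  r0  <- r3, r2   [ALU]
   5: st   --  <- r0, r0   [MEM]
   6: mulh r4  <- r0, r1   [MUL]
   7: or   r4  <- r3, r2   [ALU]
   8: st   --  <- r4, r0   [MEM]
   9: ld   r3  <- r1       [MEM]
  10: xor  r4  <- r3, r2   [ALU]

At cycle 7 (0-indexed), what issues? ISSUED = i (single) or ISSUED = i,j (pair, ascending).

ISSUED = 9

c0: i0 ld  RAW r3
c1: i1+i2 and;blt  dual
c2: i3 mulh  WAW r0
c3: i4 sll  RAW r0
c4: i5+i6 st;mulh  dual
c5: i7 or  RAW r4
c6: i8 st  no-port MEM/MEM
c7: i9 ld  RAW r3
c8: i10 xor  tail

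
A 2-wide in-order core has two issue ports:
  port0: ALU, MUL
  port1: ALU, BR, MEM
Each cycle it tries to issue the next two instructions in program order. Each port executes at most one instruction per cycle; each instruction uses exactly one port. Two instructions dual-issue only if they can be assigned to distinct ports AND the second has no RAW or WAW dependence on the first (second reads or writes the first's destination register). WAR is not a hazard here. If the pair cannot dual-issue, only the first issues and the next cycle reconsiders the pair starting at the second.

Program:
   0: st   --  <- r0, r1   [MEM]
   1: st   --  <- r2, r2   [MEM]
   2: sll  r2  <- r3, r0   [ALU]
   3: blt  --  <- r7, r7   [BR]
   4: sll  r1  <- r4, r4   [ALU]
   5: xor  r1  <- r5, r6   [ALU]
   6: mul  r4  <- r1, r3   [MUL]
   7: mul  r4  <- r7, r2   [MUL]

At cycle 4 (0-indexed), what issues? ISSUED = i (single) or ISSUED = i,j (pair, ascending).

ISSUED = 6

0. st.MEM @i0  | no-port MEM/MEM
1. st.MEM+sll.ALU @i1+i2  | 2-wide
2. blt.BR+sll.ALU @i3+i4  | 2-wide
3. xor.ALU @i5  | RAW r1
4. mul.MUL @i6  | no-port MUL/MUL
5. mul.MUL @i7  | tail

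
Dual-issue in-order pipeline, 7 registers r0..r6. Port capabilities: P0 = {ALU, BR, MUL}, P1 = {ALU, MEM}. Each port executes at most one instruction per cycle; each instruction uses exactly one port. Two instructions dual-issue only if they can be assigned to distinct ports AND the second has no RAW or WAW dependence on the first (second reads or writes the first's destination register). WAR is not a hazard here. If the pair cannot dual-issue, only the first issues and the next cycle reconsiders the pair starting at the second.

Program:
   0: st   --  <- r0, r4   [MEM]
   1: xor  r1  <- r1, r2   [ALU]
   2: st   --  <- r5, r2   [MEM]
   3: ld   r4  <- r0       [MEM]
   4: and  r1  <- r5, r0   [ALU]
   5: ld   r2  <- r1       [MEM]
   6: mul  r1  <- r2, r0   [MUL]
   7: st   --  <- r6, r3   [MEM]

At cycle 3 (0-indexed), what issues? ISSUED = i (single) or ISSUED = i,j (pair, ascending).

ISSUED = 5

0. st xor @i0,i1  | 2-wide
1. st @i2  | no-port MEM/MEM
2. ld and @i3,i4  | 2-wide
3. ld @i5  | RAW r2
4. mul st @i6,i7  | 2-wide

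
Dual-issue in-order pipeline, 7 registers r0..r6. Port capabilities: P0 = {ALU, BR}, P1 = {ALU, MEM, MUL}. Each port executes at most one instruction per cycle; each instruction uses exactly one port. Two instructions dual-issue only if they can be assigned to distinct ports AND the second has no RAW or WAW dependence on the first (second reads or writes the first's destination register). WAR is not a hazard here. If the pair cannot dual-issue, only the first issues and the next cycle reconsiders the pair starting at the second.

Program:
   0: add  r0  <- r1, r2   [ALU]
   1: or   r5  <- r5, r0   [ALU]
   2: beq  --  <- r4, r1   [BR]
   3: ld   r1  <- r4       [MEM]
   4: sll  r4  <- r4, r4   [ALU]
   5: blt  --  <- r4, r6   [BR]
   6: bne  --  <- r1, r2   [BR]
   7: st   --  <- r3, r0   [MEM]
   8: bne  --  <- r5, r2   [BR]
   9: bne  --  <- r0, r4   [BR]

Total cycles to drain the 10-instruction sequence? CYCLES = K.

0. add.ALU @i0  | RAW r0
1. or.ALU;beq.BR @i1+i2  | 2-wide
2. ld.MEM;sll.ALU @i3+i4  | 2-wide
3. blt.BR @i5  | no-port BR/BR
4. bne.BR;st.MEM @i6+i7  | 2-wide
5. bne.BR @i8  | no-port BR/BR
6. bne.BR @i9  | tail

CYCLES = 7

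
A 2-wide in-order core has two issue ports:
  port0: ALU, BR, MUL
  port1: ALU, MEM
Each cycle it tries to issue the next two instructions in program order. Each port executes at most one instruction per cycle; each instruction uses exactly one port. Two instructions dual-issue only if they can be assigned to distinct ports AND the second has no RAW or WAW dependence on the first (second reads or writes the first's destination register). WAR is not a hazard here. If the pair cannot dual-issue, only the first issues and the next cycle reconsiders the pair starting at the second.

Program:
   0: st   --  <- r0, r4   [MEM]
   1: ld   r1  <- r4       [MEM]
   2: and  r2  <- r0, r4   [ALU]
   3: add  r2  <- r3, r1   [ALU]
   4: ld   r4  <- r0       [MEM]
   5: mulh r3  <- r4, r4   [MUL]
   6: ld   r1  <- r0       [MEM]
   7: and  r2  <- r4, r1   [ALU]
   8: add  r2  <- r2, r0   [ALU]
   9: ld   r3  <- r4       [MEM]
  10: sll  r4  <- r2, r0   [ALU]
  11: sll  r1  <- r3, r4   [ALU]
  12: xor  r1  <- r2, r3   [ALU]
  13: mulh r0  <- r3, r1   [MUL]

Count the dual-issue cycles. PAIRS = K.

PAIRS = 4

c0: i0 st  no-port MEM/MEM
c1: i1&i2 ld and  dual
c2: i3&i4 add ld  dual
c3: i5&i6 mulh ld  dual
c4: i7 and  RAW+WAW r2
c5: i8&i9 add ld  dual
c6: i10 sll  RAW r4
c7: i11 sll  WAW r1
c8: i12 xor  RAW r1
c9: i13 mulh  tail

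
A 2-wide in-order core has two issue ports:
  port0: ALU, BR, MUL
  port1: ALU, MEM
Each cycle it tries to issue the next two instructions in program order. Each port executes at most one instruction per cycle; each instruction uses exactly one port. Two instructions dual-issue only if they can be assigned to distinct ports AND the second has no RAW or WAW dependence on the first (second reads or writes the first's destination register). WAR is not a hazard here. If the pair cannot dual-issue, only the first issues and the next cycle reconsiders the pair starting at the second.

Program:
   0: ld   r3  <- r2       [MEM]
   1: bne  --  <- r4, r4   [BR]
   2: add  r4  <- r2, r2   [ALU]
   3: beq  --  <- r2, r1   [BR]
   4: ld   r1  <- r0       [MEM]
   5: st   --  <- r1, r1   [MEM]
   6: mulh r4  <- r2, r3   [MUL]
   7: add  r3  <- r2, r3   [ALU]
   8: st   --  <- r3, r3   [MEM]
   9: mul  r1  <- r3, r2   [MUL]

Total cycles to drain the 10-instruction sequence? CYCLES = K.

t=0 i0,i1:ld/bne ; dual
t=1 i2,i3:add/beq ; dual
t=2 i4:ld ; no-port MEM/MEM
t=3 i5,i6:st/mulh ; dual
t=4 i7:add ; RAW r3
t=5 i8,i9:st/mul ; dual

CYCLES = 6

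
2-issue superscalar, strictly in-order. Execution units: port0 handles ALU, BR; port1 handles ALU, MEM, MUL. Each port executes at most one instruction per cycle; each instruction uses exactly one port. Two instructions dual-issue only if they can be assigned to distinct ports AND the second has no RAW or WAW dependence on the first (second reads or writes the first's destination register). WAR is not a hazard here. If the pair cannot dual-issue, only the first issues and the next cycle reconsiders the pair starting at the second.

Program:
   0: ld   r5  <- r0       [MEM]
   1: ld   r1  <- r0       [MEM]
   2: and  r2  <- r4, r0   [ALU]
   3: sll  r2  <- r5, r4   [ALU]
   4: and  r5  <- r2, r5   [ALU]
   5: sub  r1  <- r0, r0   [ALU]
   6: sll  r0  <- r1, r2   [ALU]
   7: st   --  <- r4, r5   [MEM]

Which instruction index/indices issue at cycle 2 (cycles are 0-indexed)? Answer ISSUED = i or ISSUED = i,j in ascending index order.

ISSUED = 3

c0: i0 ld.MEM  no-port MEM/MEM
c1: i1+i2 ld.MEM/and.ALU  dual
c2: i3 sll.ALU  RAW r2
c3: i4+i5 and.ALU/sub.ALU  dual
c4: i6+i7 sll.ALU/st.MEM  dual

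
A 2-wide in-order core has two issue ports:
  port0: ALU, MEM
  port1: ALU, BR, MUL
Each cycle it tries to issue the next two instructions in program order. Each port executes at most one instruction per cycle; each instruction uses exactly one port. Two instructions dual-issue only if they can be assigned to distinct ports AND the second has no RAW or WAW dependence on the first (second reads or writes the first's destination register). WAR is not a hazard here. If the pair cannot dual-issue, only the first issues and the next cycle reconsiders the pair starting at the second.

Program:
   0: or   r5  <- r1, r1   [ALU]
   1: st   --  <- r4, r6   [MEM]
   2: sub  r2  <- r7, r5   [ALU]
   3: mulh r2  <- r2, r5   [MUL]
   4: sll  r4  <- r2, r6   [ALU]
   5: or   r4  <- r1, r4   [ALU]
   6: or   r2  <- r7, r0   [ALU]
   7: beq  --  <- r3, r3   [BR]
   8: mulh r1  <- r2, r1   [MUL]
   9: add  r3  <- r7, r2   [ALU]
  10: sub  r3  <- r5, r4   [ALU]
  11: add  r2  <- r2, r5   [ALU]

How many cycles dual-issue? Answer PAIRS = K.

PAIRS = 4

0. or st @i0/i1  | dual
1. sub @i2  | RAW+WAW r2
2. mulh @i3  | RAW r2
3. sll @i4  | RAW+WAW r4
4. or or @i5/i6  | dual
5. beq @i7  | no-port BR/MUL
6. mulh add @i8/i9  | dual
7. sub add @i10/i11  | dual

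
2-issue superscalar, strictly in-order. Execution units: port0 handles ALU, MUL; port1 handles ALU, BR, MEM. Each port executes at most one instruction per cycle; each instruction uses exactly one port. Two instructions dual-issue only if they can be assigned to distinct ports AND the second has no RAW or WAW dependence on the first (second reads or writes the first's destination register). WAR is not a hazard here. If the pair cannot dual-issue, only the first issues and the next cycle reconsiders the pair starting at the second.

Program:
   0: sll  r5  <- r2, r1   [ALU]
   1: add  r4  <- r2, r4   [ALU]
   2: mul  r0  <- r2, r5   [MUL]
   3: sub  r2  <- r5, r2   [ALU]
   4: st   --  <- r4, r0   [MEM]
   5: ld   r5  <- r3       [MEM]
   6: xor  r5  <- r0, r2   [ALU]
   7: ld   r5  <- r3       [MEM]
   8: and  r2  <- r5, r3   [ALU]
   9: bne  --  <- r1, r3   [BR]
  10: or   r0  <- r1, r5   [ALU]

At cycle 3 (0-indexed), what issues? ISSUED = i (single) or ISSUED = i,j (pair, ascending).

ISSUED = 5

t=0 i0&i1:sll.ALU add.ALU ; pair
t=1 i2&i3:mul.MUL sub.ALU ; pair
t=2 i4:st.MEM ; no-port MEM/MEM
t=3 i5:ld.MEM ; WAW r5
t=4 i6:xor.ALU ; WAW r5
t=5 i7:ld.MEM ; RAW r5
t=6 i8&i9:and.ALU bne.BR ; pair
t=7 i10:or.ALU ; tail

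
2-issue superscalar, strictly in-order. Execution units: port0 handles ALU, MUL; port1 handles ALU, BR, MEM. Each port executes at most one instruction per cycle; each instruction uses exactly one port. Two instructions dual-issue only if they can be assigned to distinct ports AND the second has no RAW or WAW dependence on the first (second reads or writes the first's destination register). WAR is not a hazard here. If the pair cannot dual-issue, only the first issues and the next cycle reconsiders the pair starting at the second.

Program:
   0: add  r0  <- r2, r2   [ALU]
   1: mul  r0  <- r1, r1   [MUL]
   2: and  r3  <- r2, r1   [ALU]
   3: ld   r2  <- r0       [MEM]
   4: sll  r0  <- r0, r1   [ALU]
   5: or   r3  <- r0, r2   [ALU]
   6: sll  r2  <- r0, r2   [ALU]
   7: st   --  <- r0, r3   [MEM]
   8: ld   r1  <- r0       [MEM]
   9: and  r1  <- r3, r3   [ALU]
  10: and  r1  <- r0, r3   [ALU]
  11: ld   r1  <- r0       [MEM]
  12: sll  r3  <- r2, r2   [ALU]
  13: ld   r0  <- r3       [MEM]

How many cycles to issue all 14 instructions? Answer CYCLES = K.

CYCLES = 10

#0 head=0: add.ALU i0 WAW r0
#1 head=1: mul.MUL and.ALU i1&i2 pair
#2 head=3: ld.MEM sll.ALU i3&i4 pair
#3 head=5: or.ALU sll.ALU i5&i6 pair
#4 head=7: st.MEM i7 no-port MEM/MEM
#5 head=8: ld.MEM i8 WAW r1
#6 head=9: and.ALU i9 WAW r1
#7 head=10: and.ALU i10 WAW r1
#8 head=11: ld.MEM sll.ALU i11&i12 pair
#9 head=13: ld.MEM i13 tail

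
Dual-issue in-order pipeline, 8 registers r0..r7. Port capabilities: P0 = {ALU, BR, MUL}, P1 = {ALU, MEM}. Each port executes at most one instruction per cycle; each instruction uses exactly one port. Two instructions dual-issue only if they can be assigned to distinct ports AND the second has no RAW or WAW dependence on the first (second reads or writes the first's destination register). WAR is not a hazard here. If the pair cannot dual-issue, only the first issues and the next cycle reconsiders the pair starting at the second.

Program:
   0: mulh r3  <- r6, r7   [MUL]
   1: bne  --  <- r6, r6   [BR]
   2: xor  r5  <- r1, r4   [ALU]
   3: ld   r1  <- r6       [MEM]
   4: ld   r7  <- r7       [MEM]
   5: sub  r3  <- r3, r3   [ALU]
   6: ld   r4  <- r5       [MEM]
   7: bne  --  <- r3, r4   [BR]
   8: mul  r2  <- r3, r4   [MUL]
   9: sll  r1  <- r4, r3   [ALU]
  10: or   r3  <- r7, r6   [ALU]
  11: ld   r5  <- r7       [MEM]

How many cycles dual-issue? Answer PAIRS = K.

t=0 i0:mulh ; no-port MUL/BR
t=1 i1,i2:bne/xor ; 2-wide
t=2 i3:ld ; no-port MEM/MEM
t=3 i4,i5:ld/sub ; 2-wide
t=4 i6:ld ; RAW r4
t=5 i7:bne ; no-port BR/MUL
t=6 i8,i9:mul/sll ; 2-wide
t=7 i10,i11:or/ld ; 2-wide

PAIRS = 4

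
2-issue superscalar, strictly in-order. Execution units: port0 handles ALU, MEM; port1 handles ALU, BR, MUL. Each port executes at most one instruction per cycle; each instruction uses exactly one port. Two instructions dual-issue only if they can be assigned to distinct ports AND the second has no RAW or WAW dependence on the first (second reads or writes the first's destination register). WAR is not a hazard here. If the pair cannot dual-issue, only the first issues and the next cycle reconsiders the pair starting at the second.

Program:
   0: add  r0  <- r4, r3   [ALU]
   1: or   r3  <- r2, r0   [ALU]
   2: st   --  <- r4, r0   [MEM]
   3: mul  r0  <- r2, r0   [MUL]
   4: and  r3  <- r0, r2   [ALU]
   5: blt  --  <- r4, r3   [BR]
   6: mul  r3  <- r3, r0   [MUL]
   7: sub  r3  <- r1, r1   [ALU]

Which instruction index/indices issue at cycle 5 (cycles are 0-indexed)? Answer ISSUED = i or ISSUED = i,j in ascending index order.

ISSUED = 6

[0] i0  add  -- RAW r0
[1] i1&i2  or+st  -- 2-wide
[2] i3  mul  -- RAW r0
[3] i4  and  -- RAW r3
[4] i5  blt  -- no-port BR/MUL
[5] i6  mul  -- WAW r3
[6] i7  sub  -- tail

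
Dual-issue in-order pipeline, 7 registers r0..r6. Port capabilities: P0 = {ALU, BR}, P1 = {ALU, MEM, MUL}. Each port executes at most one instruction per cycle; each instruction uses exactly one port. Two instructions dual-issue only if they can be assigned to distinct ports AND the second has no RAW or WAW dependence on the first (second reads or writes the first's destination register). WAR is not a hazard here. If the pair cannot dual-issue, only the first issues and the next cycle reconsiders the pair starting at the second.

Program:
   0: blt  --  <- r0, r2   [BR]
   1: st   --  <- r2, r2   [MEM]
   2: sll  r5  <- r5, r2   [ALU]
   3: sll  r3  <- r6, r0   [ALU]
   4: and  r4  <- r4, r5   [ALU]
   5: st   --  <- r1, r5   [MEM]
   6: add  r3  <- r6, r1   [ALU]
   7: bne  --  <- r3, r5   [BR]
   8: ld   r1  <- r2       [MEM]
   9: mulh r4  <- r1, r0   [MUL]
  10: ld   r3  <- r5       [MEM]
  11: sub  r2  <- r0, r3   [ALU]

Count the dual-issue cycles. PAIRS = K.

PAIRS = 4

#0 head=0: blt+st i0/i1 pair
#1 head=2: sll+sll i2/i3 pair
#2 head=4: and+st i4/i5 pair
#3 head=6: add i6 RAW r3
#4 head=7: bne+ld i7/i8 pair
#5 head=9: mulh i9 no-port MUL/MEM
#6 head=10: ld i10 RAW r3
#7 head=11: sub i11 tail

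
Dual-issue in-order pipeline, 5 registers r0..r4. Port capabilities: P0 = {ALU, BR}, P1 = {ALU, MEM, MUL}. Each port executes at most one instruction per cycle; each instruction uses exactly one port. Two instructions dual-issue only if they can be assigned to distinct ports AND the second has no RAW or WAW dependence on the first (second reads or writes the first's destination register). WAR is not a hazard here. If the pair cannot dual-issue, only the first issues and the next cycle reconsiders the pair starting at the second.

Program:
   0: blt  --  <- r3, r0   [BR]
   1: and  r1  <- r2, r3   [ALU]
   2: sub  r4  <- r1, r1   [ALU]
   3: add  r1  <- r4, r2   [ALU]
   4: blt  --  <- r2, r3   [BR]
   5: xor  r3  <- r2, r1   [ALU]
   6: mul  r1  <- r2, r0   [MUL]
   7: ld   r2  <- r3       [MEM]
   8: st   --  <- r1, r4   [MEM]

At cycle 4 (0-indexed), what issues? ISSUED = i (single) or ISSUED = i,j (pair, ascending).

#0 head=0: blt.BR;and.ALU i0,i1 2-wide
#1 head=2: sub.ALU i2 RAW r4
#2 head=3: add.ALU;blt.BR i3,i4 2-wide
#3 head=5: xor.ALU;mul.MUL i5,i6 2-wide
#4 head=7: ld.MEM i7 no-port MEM/MEM
#5 head=8: st.MEM i8 tail

ISSUED = 7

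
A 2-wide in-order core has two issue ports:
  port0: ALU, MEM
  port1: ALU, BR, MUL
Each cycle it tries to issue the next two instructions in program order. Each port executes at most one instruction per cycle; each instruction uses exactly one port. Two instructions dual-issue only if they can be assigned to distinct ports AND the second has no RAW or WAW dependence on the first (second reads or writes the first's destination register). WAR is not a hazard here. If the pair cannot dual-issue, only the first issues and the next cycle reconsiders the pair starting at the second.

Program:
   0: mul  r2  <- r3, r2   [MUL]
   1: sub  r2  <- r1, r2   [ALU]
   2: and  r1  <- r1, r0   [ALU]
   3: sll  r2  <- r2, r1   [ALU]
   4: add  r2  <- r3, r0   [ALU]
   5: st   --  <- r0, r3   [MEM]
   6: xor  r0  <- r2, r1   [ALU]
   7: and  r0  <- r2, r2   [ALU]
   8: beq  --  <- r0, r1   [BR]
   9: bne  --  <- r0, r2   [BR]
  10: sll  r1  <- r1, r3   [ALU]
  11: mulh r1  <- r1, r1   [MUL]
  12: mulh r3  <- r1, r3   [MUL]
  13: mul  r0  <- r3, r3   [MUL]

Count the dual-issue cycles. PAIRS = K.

  cy0 -> i0 (mul) RAW+WAW r2
  cy1 -> i1+i2 (sub+and) pair
  cy2 -> i3 (sll) WAW r2
  cy3 -> i4+i5 (add+st) pair
  cy4 -> i6 (xor) WAW r0
  cy5 -> i7 (and) RAW r0
  cy6 -> i8 (beq) no-port BR/BR
  cy7 -> i9+i10 (bne+sll) pair
  cy8 -> i11 (mulh) no-port MUL/MUL
  cy9 -> i12 (mulh) no-port MUL/MUL
  cy10 -> i13 (mul) tail

PAIRS = 3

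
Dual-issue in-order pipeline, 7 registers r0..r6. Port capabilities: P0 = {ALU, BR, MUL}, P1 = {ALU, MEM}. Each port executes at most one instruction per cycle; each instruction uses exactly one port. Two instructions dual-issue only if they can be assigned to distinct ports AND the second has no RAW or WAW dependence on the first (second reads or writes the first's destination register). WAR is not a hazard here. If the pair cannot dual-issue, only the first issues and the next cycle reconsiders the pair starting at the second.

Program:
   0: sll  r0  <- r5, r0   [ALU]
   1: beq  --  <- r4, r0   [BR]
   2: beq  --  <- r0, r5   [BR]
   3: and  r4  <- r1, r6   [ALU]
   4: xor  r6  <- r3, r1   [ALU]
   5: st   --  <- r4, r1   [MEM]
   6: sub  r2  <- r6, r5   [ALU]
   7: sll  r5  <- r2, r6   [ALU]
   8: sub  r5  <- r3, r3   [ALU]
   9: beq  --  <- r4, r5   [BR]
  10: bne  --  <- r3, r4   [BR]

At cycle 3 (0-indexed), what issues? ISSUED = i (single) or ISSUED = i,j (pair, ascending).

ISSUED = 4,5

[0] i0  sll  -- RAW r0
[1] i1  beq  -- no-port BR/BR
[2] i2/i3  beq+and  -- 2-wide
[3] i4/i5  xor+st  -- 2-wide
[4] i6  sub  -- RAW r2
[5] i7  sll  -- WAW r5
[6] i8  sub  -- RAW r5
[7] i9  beq  -- no-port BR/BR
[8] i10  bne  -- tail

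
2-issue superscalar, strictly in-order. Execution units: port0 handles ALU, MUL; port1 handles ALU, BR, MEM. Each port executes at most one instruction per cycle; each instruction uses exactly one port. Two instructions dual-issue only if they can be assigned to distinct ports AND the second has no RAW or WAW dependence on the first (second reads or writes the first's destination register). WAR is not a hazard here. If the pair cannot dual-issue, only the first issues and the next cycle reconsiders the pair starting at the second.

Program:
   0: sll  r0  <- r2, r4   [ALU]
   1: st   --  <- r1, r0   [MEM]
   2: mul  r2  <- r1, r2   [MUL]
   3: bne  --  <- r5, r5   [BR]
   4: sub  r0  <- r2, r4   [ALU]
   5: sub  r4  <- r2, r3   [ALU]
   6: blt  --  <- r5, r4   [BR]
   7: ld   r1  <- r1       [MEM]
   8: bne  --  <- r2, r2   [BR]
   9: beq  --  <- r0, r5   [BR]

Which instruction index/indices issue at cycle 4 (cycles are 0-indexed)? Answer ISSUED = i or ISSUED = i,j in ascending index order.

ISSUED = 6

[0] i0  sll  -- RAW r0
[1] i1+i2  st;mul  -- 2-wide
[2] i3+i4  bne;sub  -- 2-wide
[3] i5  sub  -- RAW r4
[4] i6  blt  -- no-port BR/MEM
[5] i7  ld  -- no-port MEM/BR
[6] i8  bne  -- no-port BR/BR
[7] i9  beq  -- tail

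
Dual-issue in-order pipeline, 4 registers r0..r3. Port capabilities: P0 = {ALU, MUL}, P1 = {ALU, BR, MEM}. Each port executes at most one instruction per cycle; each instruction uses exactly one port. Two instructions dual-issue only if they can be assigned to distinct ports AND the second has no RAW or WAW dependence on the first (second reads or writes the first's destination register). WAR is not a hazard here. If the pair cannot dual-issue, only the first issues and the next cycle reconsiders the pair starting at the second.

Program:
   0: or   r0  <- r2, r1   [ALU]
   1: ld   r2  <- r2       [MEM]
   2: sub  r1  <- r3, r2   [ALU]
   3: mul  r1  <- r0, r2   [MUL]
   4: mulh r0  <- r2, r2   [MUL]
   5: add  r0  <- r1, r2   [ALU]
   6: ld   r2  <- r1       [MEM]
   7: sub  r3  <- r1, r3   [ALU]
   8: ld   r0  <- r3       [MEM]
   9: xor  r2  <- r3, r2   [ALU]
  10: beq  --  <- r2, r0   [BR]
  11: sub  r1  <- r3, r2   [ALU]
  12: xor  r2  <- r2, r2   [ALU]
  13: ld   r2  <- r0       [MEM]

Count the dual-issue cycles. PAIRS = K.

PAIRS = 4

[0] i0+i1  or;ld  -- pair
[1] i2  sub  -- WAW r1
[2] i3  mul  -- no-port MUL/MUL
[3] i4  mulh  -- WAW r0
[4] i5+i6  add;ld  -- pair
[5] i7  sub  -- RAW r3
[6] i8+i9  ld;xor  -- pair
[7] i10+i11  beq;sub  -- pair
[8] i12  xor  -- WAW r2
[9] i13  ld  -- tail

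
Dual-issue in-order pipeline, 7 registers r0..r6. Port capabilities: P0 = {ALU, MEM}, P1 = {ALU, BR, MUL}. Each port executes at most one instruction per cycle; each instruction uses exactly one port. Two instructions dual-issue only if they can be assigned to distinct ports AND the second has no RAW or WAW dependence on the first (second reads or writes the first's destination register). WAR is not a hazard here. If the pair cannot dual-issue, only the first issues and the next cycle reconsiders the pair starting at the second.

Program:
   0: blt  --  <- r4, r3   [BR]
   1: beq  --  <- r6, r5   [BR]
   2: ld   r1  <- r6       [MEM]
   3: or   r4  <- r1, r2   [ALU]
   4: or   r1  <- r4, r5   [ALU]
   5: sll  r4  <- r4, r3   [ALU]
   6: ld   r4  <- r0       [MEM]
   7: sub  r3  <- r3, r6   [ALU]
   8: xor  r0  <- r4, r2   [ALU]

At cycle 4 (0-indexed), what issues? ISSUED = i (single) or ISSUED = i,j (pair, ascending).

ISSUED = 6,7

  cy0 -> i0 (blt) no-port BR/BR
  cy1 -> i1/i2 (beq;ld) dual
  cy2 -> i3 (or) RAW r4
  cy3 -> i4/i5 (or;sll) dual
  cy4 -> i6/i7 (ld;sub) dual
  cy5 -> i8 (xor) tail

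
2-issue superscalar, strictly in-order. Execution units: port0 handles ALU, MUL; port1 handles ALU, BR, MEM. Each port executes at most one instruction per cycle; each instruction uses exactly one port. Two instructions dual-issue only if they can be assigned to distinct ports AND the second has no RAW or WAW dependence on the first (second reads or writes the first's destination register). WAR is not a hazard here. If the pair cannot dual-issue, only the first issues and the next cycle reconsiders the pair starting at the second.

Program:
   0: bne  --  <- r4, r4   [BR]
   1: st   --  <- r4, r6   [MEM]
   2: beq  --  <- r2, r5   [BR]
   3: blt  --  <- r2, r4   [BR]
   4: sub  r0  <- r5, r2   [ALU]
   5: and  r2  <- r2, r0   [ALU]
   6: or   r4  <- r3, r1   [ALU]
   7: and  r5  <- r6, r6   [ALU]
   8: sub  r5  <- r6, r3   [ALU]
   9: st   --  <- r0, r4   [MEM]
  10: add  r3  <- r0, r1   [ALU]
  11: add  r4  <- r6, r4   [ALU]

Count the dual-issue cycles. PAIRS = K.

c0: i0 bne  no-port BR/MEM
c1: i1 st  no-port MEM/BR
c2: i2 beq  no-port BR/BR
c3: i3,i4 blt+sub  dual
c4: i5,i6 and+or  dual
c5: i7 and  WAW r5
c6: i8,i9 sub+st  dual
c7: i10,i11 add+add  dual

PAIRS = 4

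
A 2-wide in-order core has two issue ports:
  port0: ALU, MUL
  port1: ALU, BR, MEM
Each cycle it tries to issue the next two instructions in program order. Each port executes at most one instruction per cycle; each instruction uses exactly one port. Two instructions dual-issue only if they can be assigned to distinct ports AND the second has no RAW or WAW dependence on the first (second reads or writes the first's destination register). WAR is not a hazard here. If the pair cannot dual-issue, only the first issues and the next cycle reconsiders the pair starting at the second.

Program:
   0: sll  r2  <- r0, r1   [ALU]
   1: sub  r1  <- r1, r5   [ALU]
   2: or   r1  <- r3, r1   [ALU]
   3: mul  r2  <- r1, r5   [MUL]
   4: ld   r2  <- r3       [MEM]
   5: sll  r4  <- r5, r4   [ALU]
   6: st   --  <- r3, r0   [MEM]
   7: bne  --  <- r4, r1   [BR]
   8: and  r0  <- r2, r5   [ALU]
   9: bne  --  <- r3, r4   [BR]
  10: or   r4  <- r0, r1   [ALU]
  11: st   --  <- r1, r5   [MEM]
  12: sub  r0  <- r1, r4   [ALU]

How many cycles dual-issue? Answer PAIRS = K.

PAIRS = 5

[0] i0&i1  sll.ALU/sub.ALU  -- dual
[1] i2  or.ALU  -- RAW r1
[2] i3  mul.MUL  -- WAW r2
[3] i4&i5  ld.MEM/sll.ALU  -- dual
[4] i6  st.MEM  -- no-port MEM/BR
[5] i7&i8  bne.BR/and.ALU  -- dual
[6] i9&i10  bne.BR/or.ALU  -- dual
[7] i11&i12  st.MEM/sub.ALU  -- dual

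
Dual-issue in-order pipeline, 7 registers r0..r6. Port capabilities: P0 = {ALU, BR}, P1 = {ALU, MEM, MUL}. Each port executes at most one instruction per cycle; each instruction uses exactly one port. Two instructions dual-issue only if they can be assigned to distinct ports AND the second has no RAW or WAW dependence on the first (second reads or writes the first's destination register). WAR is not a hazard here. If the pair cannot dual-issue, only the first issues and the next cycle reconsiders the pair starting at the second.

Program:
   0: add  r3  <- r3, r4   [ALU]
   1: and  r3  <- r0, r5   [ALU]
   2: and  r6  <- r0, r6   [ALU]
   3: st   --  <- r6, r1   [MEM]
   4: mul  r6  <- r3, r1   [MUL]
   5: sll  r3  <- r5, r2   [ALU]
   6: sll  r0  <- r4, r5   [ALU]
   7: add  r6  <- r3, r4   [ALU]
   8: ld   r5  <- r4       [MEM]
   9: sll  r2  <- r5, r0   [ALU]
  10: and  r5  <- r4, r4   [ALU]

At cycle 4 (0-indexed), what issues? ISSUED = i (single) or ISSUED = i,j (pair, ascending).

#0 head=0: add.ALU i0 WAW r3
#1 head=1: and.ALU/and.ALU i1+i2 2-wide
#2 head=3: st.MEM i3 no-port MEM/MUL
#3 head=4: mul.MUL/sll.ALU i4+i5 2-wide
#4 head=6: sll.ALU/add.ALU i6+i7 2-wide
#5 head=8: ld.MEM i8 RAW r5
#6 head=9: sll.ALU/and.ALU i9+i10 2-wide

ISSUED = 6,7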